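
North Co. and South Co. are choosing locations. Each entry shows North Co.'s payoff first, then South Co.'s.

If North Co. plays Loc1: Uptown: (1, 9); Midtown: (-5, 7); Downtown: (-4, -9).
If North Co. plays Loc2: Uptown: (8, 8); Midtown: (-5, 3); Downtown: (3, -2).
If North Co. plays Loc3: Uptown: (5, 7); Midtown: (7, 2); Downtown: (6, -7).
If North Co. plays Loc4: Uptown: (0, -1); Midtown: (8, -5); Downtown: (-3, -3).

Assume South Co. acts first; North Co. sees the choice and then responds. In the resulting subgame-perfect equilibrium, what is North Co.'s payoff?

8

North Co. best-responds to each possible South Co. move:
- Uptown → North Co. plays Loc2 (best of 1, 8, 5, 0); South Co. gets 8.
- Midtown → North Co. plays Loc4 (best of -5, -5, 7, 8); South Co. gets -5.
- Downtown → North Co. plays Loc3 (best of -4, 3, 6, -3); South Co. gets -7.
Maximizing over 8, -5, -7, South Co. chooses Uptown. Subgame-perfect outcome: (Loc2, Uptown) with payoffs (8, 8).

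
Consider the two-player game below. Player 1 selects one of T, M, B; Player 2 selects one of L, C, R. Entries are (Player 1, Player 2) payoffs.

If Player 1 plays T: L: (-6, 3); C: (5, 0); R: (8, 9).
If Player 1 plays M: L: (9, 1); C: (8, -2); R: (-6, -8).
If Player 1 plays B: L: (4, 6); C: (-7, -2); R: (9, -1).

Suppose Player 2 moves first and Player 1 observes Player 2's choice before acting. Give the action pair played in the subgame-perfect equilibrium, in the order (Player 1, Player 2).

Backward induction with Player 2 moving first.
- L: Player 1 compares -6, 9, 4 and picks M; Player 2 would get 1.
- C: Player 1 compares 5, 8, -7 and picks M; Player 2 would get -2.
- R: Player 1 compares 8, -6, 9 and picks B; Player 2 would get -1.
Player 2's induced payoffs are 1, -2, -1, so Player 2 commits to L. Subgame-perfect outcome: (M, L) with payoffs (9, 1).

(M, L)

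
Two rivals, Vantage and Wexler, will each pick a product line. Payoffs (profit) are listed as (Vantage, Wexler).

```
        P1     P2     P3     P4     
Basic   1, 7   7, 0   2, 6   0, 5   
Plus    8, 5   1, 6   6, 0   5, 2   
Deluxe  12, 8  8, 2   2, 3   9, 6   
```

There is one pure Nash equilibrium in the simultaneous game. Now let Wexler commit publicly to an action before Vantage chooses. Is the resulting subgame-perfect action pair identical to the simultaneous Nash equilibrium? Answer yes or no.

yes

Backward induction with Wexler moving first.
- P1: Vantage compares 1, 8, 12 and picks Deluxe; Wexler would get 8.
- P2: Vantage compares 7, 1, 8 and picks Deluxe; Wexler would get 2.
- P3: Vantage compares 2, 6, 2 and picks Plus; Wexler would get 0.
- P4: Vantage compares 0, 5, 9 and picks Deluxe; Wexler would get 6.
Maximizing over 8, 2, 0, 6, Wexler chooses P1. Subgame-perfect outcome: (Deluxe, P1) with payoffs (12, 8).
For the simultaneous game, intersect best replies.
Vantage's best replies: P1→Deluxe; P2→Deluxe; P3→Plus; P4→Deluxe.
Wexler's best replies: Basic→P1; Plus→P2; Deluxe→P1.
The unique mutual best reply is (Deluxe, P1), giving (12, 8).
Sequential outcome (Deluxe, P1) coincides with the Nash profile (Deluxe, P1).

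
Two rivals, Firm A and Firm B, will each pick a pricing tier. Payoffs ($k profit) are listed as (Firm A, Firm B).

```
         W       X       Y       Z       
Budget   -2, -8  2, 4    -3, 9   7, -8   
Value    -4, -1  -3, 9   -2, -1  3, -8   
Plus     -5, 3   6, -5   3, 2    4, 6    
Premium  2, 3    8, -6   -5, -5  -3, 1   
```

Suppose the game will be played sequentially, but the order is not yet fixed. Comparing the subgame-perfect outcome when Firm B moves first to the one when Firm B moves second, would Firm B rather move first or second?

If Firm A leads: Firm B's best replies are Budget→Y, Value→X, Plus→Z, Premium→W; Firm A's induced payoffs -3, -3, 4, 2; outcome (Plus, Z), payoffs (4, 6).
If Firm B leads: Firm A's best replies are W→Premium, X→Premium, Y→Plus, Z→Budget; Firm B's induced payoffs 3, -6, 2, -8; outcome (Premium, W), payoffs (2, 3).
Firm B gets 3 moving first and 6 moving second, so Firm B prefers to move second.

second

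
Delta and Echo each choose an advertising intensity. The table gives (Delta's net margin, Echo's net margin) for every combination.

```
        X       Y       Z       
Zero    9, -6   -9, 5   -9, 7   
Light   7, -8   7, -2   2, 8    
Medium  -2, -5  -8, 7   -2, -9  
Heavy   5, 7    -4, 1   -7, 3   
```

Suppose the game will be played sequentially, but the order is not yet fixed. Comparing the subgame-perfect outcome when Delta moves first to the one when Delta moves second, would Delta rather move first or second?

first

If Delta leads: Echo's best replies are Zero→Z, Light→Z, Medium→Y, Heavy→X; Delta's induced payoffs -9, 2, -8, 5; outcome (Heavy, X), payoffs (5, 7).
If Echo leads: Delta's best replies are X→Zero, Y→Light, Z→Light; Echo's induced payoffs -6, -2, 8; outcome (Light, Z), payoffs (2, 8).
Delta gets 5 moving first and 2 moving second, so Delta prefers to move first.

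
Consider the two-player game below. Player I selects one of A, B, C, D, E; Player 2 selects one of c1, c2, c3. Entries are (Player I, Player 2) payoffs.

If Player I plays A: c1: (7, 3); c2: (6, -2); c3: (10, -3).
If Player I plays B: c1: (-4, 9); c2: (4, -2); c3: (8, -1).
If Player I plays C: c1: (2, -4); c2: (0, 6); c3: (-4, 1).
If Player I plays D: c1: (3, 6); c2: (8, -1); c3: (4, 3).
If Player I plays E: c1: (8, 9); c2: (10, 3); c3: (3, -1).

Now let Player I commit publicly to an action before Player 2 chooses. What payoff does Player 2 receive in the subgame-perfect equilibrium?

Backward induction with Player I moving first.
- A → Player 2 plays c1 (best of 3, -2, -3); Player I gets 7.
- B → Player 2 plays c1 (best of 9, -2, -1); Player I gets -4.
- C → Player 2 plays c2 (best of -4, 6, 1); Player I gets 0.
- D → Player 2 plays c1 (best of 6, -1, 3); Player I gets 3.
- E → Player 2 plays c1 (best of 9, 3, -1); Player I gets 8.
Among 7, -4, 0, 3, 8, the best is 8 at E. Subgame-perfect outcome: (E, c1) with payoffs (8, 9).

9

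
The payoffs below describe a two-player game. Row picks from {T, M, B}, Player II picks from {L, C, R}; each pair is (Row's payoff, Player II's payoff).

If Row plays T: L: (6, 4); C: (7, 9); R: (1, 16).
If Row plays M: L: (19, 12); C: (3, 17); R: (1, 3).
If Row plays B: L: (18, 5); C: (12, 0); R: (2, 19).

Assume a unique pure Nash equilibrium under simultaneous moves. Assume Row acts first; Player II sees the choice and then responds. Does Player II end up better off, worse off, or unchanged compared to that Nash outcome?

Player II best-responds to each possible Row move:
- T → Player II plays R (best of 4, 9, 16); Row gets 1.
- M → Player II plays C (best of 12, 17, 3); Row gets 3.
- B → Player II plays R (best of 5, 0, 19); Row gets 2.
Among 1, 3, 2, the best is 3 at M. Subgame-perfect outcome: (M, C) with payoffs (3, 17).
For the simultaneous game, intersect best replies.
Row's best replies: L→M; C→B; R→B.
Player II's best replies: T→R; M→C; B→R.
The unique mutual best reply is (B, R), giving (2, 19).
Player II earns 17 sequentially versus 19 at the Nash outcome: worse off.

worse off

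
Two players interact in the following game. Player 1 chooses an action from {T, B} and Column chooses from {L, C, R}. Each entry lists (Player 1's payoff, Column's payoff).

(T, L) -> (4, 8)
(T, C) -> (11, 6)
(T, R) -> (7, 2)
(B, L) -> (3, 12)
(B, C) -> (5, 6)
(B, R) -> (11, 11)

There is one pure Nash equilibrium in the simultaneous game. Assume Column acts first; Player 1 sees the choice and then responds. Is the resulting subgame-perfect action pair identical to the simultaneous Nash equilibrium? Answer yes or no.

no

Solve by backward induction (Column leads).
- L → Player 1 plays T (best of 4, 3); Column gets 8.
- C → Player 1 plays T (best of 11, 5); Column gets 6.
- R → Player 1 plays B (best of 7, 11); Column gets 11.
Among 8, 6, 11, the best is 11 at R. Subgame-perfect outcome: (B, R) with payoffs (11, 11).
Now find the simultaneous Nash equilibrium.
Player 1's best replies: L→T; C→T; R→B.
Column's best replies: T→L; B→L.
Only (T, L) has each player best-responding; Nash payoffs (4, 8).
Sequential outcome (B, R) differs from the Nash profile (T, L).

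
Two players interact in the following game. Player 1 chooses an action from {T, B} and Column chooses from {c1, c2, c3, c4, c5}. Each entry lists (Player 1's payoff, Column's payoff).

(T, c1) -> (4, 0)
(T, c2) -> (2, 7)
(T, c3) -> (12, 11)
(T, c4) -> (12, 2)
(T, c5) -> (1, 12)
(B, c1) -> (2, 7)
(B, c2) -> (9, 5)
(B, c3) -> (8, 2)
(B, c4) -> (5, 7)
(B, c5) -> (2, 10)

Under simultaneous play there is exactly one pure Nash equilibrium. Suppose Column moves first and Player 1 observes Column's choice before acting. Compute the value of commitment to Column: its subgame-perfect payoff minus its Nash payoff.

Solve by backward induction (Column leads).
- c1 → Player 1 plays T (best of 4, 2); Column gets 0.
- c2 → Player 1 plays B (best of 2, 9); Column gets 5.
- c3 → Player 1 plays T (best of 12, 8); Column gets 11.
- c4 → Player 1 plays T (best of 12, 5); Column gets 2.
- c5 → Player 1 plays B (best of 1, 2); Column gets 10.
Maximizing over 0, 5, 11, 2, 10, Column chooses c3. Subgame-perfect outcome: (T, c3) with payoffs (12, 11).
Under simultaneous play:
Player 1's best replies: c1→T; c2→B; c3→T; c4→T; c5→B.
Column's best replies: T→c5; B→c5.
The unique mutual best reply is (B, c5), giving (2, 10).
Column's commitment gain: 11 − 10 = 1.

1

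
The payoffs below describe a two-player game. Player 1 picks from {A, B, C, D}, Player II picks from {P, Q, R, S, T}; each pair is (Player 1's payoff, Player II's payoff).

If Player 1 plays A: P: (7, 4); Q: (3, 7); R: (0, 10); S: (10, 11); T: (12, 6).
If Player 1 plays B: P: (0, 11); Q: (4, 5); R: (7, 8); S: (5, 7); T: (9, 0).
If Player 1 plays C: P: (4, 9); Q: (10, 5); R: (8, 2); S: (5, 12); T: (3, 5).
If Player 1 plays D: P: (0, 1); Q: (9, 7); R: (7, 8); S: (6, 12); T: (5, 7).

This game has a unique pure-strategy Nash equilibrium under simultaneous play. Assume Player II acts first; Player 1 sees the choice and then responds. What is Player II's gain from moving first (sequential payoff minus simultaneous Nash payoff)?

Work backward from Player 1's decision.
- P: Player 1 compares 7, 0, 4, 0 and picks A; Player II would get 4.
- Q: Player 1 compares 3, 4, 10, 9 and picks C; Player II would get 5.
- R: Player 1 compares 0, 7, 8, 7 and picks C; Player II would get 2.
- S: Player 1 compares 10, 5, 5, 6 and picks A; Player II would get 11.
- T: Player 1 compares 12, 9, 3, 5 and picks A; Player II would get 6.
Maximizing over 4, 5, 2, 11, 6, Player II chooses S. Subgame-perfect outcome: (A, S) with payoffs (10, 11).
Now find the simultaneous Nash equilibrium.
Player 1's best replies: P→A; Q→C; R→C; S→A; T→A.
Player II's best replies: A→S; B→P; C→S; D→S.
Only (A, S) has each player best-responding; Nash payoffs (10, 11).
Player II's commitment gain: 11 − 11 = 0.

0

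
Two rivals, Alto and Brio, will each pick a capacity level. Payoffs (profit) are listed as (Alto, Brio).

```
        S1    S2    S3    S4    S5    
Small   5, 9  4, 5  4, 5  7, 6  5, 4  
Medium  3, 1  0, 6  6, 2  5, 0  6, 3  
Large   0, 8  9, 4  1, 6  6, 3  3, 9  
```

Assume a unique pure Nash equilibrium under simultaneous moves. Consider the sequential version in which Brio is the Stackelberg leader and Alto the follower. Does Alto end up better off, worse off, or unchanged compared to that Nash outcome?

unchanged

Solve by backward induction (Brio leads).
- S1: Alto compares 5, 3, 0 and picks Small; Brio would get 9.
- S2: Alto compares 4, 0, 9 and picks Large; Brio would get 4.
- S3: Alto compares 4, 6, 1 and picks Medium; Brio would get 2.
- S4: Alto compares 7, 5, 6 and picks Small; Brio would get 6.
- S5: Alto compares 5, 6, 3 and picks Medium; Brio would get 3.
Among 9, 4, 2, 6, 3, the best is 9 at S1. Subgame-perfect outcome: (Small, S1) with payoffs (5, 9).
Now find the simultaneous Nash equilibrium.
Alto's best replies: S1→Small; S2→Large; S3→Medium; S4→Small; S5→Medium.
Brio's best replies: Small→S1; Medium→S2; Large→S5.
Only (Small, S1) has each player best-responding; Nash payoffs (5, 9).
Alto earns 5 sequentially versus 5 at the Nash outcome: unchanged.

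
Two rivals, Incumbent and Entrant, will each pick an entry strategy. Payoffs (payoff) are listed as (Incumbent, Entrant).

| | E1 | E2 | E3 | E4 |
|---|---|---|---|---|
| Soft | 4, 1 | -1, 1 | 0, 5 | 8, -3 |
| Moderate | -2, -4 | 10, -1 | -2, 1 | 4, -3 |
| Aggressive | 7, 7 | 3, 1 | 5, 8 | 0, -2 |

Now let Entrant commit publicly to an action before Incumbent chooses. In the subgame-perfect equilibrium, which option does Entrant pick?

Work backward from Incumbent's decision.
- E1 → Incumbent plays Aggressive (best of 4, -2, 7); Entrant gets 7.
- E2 → Incumbent plays Moderate (best of -1, 10, 3); Entrant gets -1.
- E3 → Incumbent plays Aggressive (best of 0, -2, 5); Entrant gets 8.
- E4 → Incumbent plays Soft (best of 8, 4, 0); Entrant gets -3.
Entrant's induced payoffs are 7, -1, 8, -3, so Entrant commits to E3. Subgame-perfect outcome: (Aggressive, E3) with payoffs (5, 8).

E3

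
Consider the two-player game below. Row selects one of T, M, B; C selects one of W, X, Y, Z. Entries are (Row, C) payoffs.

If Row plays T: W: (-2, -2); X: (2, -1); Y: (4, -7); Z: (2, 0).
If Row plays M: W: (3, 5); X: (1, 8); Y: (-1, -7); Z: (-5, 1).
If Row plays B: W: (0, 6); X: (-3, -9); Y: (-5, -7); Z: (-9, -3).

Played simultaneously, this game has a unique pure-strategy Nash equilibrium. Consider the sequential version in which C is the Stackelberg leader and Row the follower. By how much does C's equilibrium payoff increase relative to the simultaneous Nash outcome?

5

Backward induction with C moving first.
- W: Row compares -2, 3, 0 and picks M; C would get 5.
- X: Row compares 2, 1, -3 and picks T; C would get -1.
- Y: Row compares 4, -1, -5 and picks T; C would get -7.
- Z: Row compares 2, -5, -9 and picks T; C would get 0.
C's induced payoffs are 5, -1, -7, 0, so C commits to W. Subgame-perfect outcome: (M, W) with payoffs (3, 5).
Now find the simultaneous Nash equilibrium.
Row's best replies: W→M; X→T; Y→T; Z→T.
C's best replies: T→Z; M→X; B→W.
Only (T, Z) has each player best-responding; Nash payoffs (2, 0).
C's commitment gain: 5 − 0 = 5.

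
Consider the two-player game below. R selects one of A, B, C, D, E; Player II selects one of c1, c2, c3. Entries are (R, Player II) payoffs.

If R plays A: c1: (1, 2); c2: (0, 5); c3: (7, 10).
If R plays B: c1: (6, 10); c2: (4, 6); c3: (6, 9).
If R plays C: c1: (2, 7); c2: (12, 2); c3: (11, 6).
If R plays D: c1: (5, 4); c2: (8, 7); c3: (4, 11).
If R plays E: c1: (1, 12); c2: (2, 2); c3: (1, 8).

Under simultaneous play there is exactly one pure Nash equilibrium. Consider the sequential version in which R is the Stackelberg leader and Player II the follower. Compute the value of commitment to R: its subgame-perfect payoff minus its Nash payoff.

Player II best-responds to each possible R move:
- A: Player II compares 2, 5, 10 and picks c3; R would get 7.
- B: Player II compares 10, 6, 9 and picks c1; R would get 6.
- C: Player II compares 7, 2, 6 and picks c1; R would get 2.
- D: Player II compares 4, 7, 11 and picks c3; R would get 4.
- E: Player II compares 12, 2, 8 and picks c1; R would get 1.
Maximizing over 7, 6, 2, 4, 1, R chooses A. Subgame-perfect outcome: (A, c3) with payoffs (7, 10).
Now find the simultaneous Nash equilibrium.
R's best replies: c1→B; c2→C; c3→C.
Player II's best replies: A→c3; B→c1; C→c1; D→c3; E→c1.
The unique mutual best reply is (B, c1), giving (6, 10).
R's commitment gain: 7 − 6 = 1.

1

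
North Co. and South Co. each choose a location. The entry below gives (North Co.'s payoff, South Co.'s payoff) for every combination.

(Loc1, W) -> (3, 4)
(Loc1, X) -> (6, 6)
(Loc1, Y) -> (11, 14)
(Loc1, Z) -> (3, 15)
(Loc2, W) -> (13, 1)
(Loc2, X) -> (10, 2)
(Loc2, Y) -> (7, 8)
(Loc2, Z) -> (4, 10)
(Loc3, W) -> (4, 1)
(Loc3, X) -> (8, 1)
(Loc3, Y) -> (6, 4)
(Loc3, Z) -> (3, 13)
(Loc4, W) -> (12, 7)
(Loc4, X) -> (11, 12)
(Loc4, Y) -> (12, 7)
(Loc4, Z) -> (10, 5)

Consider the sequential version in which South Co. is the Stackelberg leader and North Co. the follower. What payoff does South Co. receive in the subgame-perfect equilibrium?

12

North Co. best-responds to each possible South Co. move:
- W: North Co. compares 3, 13, 4, 12 and picks Loc2; South Co. would get 1.
- X: North Co. compares 6, 10, 8, 11 and picks Loc4; South Co. would get 12.
- Y: North Co. compares 11, 7, 6, 12 and picks Loc4; South Co. would get 7.
- Z: North Co. compares 3, 4, 3, 10 and picks Loc4; South Co. would get 5.
Maximizing over 1, 12, 7, 5, South Co. chooses X. Subgame-perfect outcome: (Loc4, X) with payoffs (11, 12).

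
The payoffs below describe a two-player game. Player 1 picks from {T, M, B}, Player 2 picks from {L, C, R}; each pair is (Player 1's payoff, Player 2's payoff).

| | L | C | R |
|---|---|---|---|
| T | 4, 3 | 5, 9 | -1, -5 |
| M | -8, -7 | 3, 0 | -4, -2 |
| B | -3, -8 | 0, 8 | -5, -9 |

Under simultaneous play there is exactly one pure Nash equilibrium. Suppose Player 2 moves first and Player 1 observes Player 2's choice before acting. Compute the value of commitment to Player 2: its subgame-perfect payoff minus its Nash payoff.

0

Solve by backward induction (Player 2 leads).
- L: BR = T, leader payoff 3.
- C: BR = T, leader payoff 9.
- R: BR = T, leader payoff -5.
Maximizing over 3, 9, -5, Player 2 chooses C. Subgame-perfect outcome: (T, C) with payoffs (5, 9).
For the simultaneous game, intersect best replies.
Player 1's best replies: L→T; C→T; R→T.
Player 2's best replies: T→C; M→C; B→C.
The unique mutual best reply is (T, C), giving (5, 9).
Player 2's commitment gain: 9 − 9 = 0.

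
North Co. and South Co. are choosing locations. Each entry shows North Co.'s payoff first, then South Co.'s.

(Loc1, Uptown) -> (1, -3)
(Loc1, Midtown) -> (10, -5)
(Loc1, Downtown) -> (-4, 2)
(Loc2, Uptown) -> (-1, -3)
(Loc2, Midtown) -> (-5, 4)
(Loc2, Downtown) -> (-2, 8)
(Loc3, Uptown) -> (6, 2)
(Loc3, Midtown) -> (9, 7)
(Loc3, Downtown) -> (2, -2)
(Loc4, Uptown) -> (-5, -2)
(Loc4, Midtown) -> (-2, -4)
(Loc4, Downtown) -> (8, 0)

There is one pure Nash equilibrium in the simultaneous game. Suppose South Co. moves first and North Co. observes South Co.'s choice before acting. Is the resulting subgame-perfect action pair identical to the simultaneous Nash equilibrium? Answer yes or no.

no

Solve by backward induction (South Co. leads).
- Uptown: BR = Loc3, leader payoff 2.
- Midtown: BR = Loc1, leader payoff -5.
- Downtown: BR = Loc4, leader payoff 0.
Maximizing over 2, -5, 0, South Co. chooses Uptown. Subgame-perfect outcome: (Loc3, Uptown) with payoffs (6, 2).
Now find the simultaneous Nash equilibrium.
North Co.'s best replies: Uptown→Loc3; Midtown→Loc1; Downtown→Loc4.
South Co.'s best replies: Loc1→Downtown; Loc2→Downtown; Loc3→Midtown; Loc4→Downtown.
Only (Loc4, Downtown) has each player best-responding; Nash payoffs (8, 0).
Sequential outcome (Loc3, Uptown) differs from the Nash profile (Loc4, Downtown).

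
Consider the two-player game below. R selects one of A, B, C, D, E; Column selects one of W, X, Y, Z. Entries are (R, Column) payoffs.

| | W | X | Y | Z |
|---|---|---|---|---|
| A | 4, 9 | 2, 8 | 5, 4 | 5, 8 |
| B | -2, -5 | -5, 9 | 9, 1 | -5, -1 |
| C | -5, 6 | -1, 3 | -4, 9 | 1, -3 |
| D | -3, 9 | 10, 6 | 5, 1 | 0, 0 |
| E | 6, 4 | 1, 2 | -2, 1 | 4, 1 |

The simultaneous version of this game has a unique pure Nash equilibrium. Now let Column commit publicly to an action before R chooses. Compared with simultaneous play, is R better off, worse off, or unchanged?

R best-responds to each possible Column move:
- W: R compares 4, -2, -5, -3, 6 and picks E; Column would get 4.
- X: R compares 2, -5, -1, 10, 1 and picks D; Column would get 6.
- Y: R compares 5, 9, -4, 5, -2 and picks B; Column would get 1.
- Z: R compares 5, -5, 1, 0, 4 and picks A; Column would get 8.
Among 4, 6, 1, 8, the best is 8 at Z. Subgame-perfect outcome: (A, Z) with payoffs (5, 8).
Now find the simultaneous Nash equilibrium.
R's best replies: W→E; X→D; Y→B; Z→A.
Column's best replies: A→W; B→X; C→Y; D→W; E→W.
The unique mutual best reply is (E, W), giving (6, 4).
R earns 5 sequentially versus 6 at the Nash outcome: worse off.

worse off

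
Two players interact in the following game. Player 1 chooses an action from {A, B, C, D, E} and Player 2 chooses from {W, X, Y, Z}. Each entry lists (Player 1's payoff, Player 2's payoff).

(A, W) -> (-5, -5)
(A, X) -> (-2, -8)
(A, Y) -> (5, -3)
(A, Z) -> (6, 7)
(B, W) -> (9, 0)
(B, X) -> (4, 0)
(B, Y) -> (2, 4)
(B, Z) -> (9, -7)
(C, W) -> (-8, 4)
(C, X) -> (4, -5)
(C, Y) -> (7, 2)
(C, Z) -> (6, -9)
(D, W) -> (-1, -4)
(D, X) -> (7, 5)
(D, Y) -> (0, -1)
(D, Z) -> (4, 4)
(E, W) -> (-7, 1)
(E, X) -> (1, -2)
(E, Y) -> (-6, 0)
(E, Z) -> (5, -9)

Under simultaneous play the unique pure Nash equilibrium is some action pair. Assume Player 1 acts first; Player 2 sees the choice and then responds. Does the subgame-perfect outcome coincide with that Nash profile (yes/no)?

yes

Backward induction with Player 1 moving first.
- A: BR = Z, leader payoff 6.
- B: BR = Y, leader payoff 2.
- C: BR = W, leader payoff -8.
- D: BR = X, leader payoff 7.
- E: BR = W, leader payoff -7.
Among 6, 2, -8, 7, -7, the best is 7 at D. Subgame-perfect outcome: (D, X) with payoffs (7, 5).
For the simultaneous game, intersect best replies.
Player 1's best replies: W→B; X→D; Y→C; Z→B.
Player 2's best replies: A→Z; B→Y; C→W; D→X; E→W.
The unique mutual best reply is (D, X), giving (7, 5).
Sequential outcome (D, X) coincides with the Nash profile (D, X).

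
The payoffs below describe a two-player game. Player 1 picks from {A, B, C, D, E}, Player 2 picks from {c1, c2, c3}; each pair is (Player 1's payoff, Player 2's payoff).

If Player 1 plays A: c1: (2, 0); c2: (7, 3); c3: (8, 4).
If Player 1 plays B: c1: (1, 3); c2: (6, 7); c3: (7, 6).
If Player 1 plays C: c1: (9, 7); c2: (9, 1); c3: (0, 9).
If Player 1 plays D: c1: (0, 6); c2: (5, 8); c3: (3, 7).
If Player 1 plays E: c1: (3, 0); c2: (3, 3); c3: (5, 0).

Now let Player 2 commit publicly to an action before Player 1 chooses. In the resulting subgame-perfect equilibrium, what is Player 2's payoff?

7

Player 1 best-responds to each possible Player 2 move:
- c1: BR = C, leader payoff 7.
- c2: BR = C, leader payoff 1.
- c3: BR = A, leader payoff 4.
Player 2's induced payoffs are 7, 1, 4, so Player 2 commits to c1. Subgame-perfect outcome: (C, c1) with payoffs (9, 7).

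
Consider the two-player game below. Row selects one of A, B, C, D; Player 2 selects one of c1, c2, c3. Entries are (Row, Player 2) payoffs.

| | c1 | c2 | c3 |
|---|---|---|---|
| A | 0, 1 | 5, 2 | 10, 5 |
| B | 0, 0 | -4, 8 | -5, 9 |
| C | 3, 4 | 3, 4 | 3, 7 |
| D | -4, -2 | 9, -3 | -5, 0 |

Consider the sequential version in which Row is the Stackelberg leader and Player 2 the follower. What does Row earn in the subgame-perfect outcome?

10

Backward induction with Row moving first.
- A: BR = c3, leader payoff 10.
- B: BR = c3, leader payoff -5.
- C: BR = c3, leader payoff 3.
- D: BR = c3, leader payoff -5.
Maximizing over 10, -5, 3, -5, Row chooses A. Subgame-perfect outcome: (A, c3) with payoffs (10, 5).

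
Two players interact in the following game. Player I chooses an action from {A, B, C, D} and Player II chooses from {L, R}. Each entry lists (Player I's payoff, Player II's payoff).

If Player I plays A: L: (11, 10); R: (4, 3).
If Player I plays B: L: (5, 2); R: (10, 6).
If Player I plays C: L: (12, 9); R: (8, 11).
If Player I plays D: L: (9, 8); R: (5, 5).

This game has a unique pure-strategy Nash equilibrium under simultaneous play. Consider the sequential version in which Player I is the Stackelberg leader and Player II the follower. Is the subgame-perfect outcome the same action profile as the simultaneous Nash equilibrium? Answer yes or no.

no

Solve by backward induction (Player I leads).
- A: Player II compares 10, 3 and picks L; Player I would get 11.
- B: Player II compares 2, 6 and picks R; Player I would get 10.
- C: Player II compares 9, 11 and picks R; Player I would get 8.
- D: Player II compares 8, 5 and picks L; Player I would get 9.
Among 11, 10, 8, 9, the best is 11 at A. Subgame-perfect outcome: (A, L) with payoffs (11, 10).
Now find the simultaneous Nash equilibrium.
Player I's best replies: L→C; R→B.
Player II's best replies: A→L; B→R; C→R; D→L.
The unique mutual best reply is (B, R), giving (10, 6).
Sequential outcome (A, L) differs from the Nash profile (B, R).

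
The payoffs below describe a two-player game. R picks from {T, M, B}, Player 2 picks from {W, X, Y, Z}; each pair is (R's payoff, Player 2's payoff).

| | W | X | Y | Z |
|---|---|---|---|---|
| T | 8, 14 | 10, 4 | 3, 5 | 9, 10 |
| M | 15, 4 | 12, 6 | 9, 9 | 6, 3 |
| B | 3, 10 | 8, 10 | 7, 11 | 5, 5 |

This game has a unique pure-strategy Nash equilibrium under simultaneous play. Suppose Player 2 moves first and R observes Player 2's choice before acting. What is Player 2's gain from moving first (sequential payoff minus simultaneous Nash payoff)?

1

Backward induction with Player 2 moving first.
- W → R plays M (best of 8, 15, 3); Player 2 gets 4.
- X → R plays M (best of 10, 12, 8); Player 2 gets 6.
- Y → R plays M (best of 3, 9, 7); Player 2 gets 9.
- Z → R plays T (best of 9, 6, 5); Player 2 gets 10.
Maximizing over 4, 6, 9, 10, Player 2 chooses Z. Subgame-perfect outcome: (T, Z) with payoffs (9, 10).
Now find the simultaneous Nash equilibrium.
R's best replies: W→M; X→M; Y→M; Z→T.
Player 2's best replies: T→W; M→Y; B→Y.
Only (M, Y) has each player best-responding; Nash payoffs (9, 9).
Player 2's commitment gain: 10 − 9 = 1.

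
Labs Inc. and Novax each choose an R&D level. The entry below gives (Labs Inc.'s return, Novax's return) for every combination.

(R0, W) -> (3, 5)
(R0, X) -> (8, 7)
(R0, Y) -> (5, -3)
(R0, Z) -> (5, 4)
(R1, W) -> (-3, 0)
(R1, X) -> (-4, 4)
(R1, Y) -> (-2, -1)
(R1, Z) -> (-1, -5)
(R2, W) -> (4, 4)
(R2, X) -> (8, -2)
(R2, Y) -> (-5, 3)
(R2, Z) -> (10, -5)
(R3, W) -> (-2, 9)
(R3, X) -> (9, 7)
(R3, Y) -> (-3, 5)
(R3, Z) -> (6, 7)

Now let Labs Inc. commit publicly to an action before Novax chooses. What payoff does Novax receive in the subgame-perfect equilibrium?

7

Backward induction with Labs Inc. moving first.
- R0: Novax compares 5, 7, -3, 4 and picks X; Labs Inc. would get 8.
- R1: Novax compares 0, 4, -1, -5 and picks X; Labs Inc. would get -4.
- R2: Novax compares 4, -2, 3, -5 and picks W; Labs Inc. would get 4.
- R3: Novax compares 9, 7, 5, 7 and picks W; Labs Inc. would get -2.
Among 8, -4, 4, -2, the best is 8 at R0. Subgame-perfect outcome: (R0, X) with payoffs (8, 7).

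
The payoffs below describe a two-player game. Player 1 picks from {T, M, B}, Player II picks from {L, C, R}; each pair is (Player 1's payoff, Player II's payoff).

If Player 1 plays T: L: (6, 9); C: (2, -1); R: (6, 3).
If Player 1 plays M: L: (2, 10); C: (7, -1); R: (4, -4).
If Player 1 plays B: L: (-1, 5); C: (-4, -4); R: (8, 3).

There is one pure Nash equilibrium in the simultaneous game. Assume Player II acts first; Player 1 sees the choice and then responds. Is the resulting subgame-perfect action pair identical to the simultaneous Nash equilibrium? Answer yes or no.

yes

Solve by backward induction (Player II leads).
- L: Player 1 compares 6, 2, -1 and picks T; Player II would get 9.
- C: Player 1 compares 2, 7, -4 and picks M; Player II would get -1.
- R: Player 1 compares 6, 4, 8 and picks B; Player II would get 3.
Among 9, -1, 3, the best is 9 at L. Subgame-perfect outcome: (T, L) with payoffs (6, 9).
Now find the simultaneous Nash equilibrium.
Player 1's best replies: L→T; C→M; R→B.
Player II's best replies: T→L; M→L; B→L.
The unique mutual best reply is (T, L), giving (6, 9).
Sequential outcome (T, L) coincides with the Nash profile (T, L).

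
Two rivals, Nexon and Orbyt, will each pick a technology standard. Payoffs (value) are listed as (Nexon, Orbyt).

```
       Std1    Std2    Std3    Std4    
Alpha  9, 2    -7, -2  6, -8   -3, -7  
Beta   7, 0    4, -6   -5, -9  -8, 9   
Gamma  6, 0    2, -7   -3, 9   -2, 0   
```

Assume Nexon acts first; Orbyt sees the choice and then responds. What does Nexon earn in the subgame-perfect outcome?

9

Backward induction with Nexon moving first.
- Alpha → Orbyt plays Std1 (best of 2, -2, -8, -7); Nexon gets 9.
- Beta → Orbyt plays Std4 (best of 0, -6, -9, 9); Nexon gets -8.
- Gamma → Orbyt plays Std3 (best of 0, -7, 9, 0); Nexon gets -3.
Among 9, -8, -3, the best is 9 at Alpha. Subgame-perfect outcome: (Alpha, Std1) with payoffs (9, 2).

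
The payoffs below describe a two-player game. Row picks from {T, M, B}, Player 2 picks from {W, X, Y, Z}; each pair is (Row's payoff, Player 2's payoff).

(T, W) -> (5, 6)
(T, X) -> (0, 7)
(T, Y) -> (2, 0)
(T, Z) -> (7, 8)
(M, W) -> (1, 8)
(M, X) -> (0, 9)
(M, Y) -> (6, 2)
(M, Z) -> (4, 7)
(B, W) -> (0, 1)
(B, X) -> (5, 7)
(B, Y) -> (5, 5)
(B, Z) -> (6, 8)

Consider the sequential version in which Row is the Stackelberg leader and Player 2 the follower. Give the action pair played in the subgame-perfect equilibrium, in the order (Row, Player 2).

Backward induction with Row moving first.
- T: BR = Z, leader payoff 7.
- M: BR = X, leader payoff 0.
- B: BR = Z, leader payoff 6.
Maximizing over 7, 0, 6, Row chooses T. Subgame-perfect outcome: (T, Z) with payoffs (7, 8).

(T, Z)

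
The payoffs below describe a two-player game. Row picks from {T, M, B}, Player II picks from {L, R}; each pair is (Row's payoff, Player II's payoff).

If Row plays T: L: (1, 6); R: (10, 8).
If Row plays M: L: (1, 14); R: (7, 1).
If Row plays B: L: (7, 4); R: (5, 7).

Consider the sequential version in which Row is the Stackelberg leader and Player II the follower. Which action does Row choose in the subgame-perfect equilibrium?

T

Solve by backward induction (Row leads).
- T → Player II plays R (best of 6, 8); Row gets 10.
- M → Player II plays L (best of 14, 1); Row gets 1.
- B → Player II plays R (best of 4, 7); Row gets 5.
Among 10, 1, 5, the best is 10 at T. Subgame-perfect outcome: (T, R) with payoffs (10, 8).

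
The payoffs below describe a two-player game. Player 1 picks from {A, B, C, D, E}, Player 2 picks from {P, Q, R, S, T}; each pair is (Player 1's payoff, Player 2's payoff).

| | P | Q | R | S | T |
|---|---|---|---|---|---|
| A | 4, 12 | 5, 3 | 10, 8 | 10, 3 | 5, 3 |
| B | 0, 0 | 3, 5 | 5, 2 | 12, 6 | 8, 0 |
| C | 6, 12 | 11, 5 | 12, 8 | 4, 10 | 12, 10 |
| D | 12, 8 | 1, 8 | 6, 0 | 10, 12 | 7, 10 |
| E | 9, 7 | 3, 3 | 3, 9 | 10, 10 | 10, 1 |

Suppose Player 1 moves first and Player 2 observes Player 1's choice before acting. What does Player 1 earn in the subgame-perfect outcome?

12

Backward induction with Player 1 moving first.
- A: BR = P, leader payoff 4.
- B: BR = S, leader payoff 12.
- C: BR = P, leader payoff 6.
- D: BR = S, leader payoff 10.
- E: BR = S, leader payoff 10.
Among 4, 12, 6, 10, 10, the best is 12 at B. Subgame-perfect outcome: (B, S) with payoffs (12, 6).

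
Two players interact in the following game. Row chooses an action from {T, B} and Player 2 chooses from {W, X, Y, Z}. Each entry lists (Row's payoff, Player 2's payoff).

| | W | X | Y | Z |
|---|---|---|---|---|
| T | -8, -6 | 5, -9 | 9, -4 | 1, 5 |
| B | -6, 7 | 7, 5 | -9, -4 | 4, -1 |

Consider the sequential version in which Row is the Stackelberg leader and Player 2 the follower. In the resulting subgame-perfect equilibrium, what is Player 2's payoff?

Work backward from Player 2's decision.
- T: BR = Z, leader payoff 1.
- B: BR = W, leader payoff -6.
Among 1, -6, the best is 1 at T. Subgame-perfect outcome: (T, Z) with payoffs (1, 5).

5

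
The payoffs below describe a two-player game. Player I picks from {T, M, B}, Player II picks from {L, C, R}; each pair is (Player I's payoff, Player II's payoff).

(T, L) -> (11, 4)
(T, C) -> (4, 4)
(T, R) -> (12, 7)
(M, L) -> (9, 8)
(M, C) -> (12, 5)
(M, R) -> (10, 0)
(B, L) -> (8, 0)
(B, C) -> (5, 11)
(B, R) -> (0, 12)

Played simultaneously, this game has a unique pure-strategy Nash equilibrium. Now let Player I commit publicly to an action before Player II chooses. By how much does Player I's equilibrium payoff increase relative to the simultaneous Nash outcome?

0

Work backward from Player II's decision.
- T → Player II plays R (best of 4, 4, 7); Player I gets 12.
- M → Player II plays L (best of 8, 5, 0); Player I gets 9.
- B → Player II plays R (best of 0, 11, 12); Player I gets 0.
Maximizing over 12, 9, 0, Player I chooses T. Subgame-perfect outcome: (T, R) with payoffs (12, 7).
Under simultaneous play:
Player I's best replies: L→T; C→M; R→T.
Player II's best replies: T→R; M→L; B→R.
The unique mutual best reply is (T, R), giving (12, 7).
Player I's commitment gain: 12 − 12 = 0.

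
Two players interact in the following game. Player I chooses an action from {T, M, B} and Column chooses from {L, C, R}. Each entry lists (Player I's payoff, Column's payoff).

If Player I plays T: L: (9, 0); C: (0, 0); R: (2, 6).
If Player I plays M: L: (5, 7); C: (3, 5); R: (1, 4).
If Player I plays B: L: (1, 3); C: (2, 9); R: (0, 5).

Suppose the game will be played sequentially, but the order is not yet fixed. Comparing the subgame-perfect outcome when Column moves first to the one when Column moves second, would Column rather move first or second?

If Player I leads: Column's best replies are T→R, M→L, B→C; Player I's induced payoffs 2, 5, 2; outcome (M, L), payoffs (5, 7).
If Column leads: Player I's best replies are L→T, C→M, R→T; Column's induced payoffs 0, 5, 6; outcome (T, R), payoffs (2, 6).
Column gets 6 moving first and 7 moving second, so Column prefers to move second.

second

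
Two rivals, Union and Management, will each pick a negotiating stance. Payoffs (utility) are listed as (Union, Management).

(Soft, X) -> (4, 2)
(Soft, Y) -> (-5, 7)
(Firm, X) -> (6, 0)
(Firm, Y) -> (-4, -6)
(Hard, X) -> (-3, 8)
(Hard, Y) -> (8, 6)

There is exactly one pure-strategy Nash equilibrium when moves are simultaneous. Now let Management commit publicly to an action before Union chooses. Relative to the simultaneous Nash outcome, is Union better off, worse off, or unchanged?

Solve by backward induction (Management leads).
- X: BR = Firm, leader payoff 0.
- Y: BR = Hard, leader payoff 6.
Management's induced payoffs are 0, 6, so Management commits to Y. Subgame-perfect outcome: (Hard, Y) with payoffs (8, 6).
Under simultaneous play:
Union's best replies: X→Firm; Y→Hard.
Management's best replies: Soft→Y; Firm→X; Hard→X.
The unique mutual best reply is (Firm, X), giving (6, 0).
Union earns 8 sequentially versus 6 at the Nash outcome: better off.

better off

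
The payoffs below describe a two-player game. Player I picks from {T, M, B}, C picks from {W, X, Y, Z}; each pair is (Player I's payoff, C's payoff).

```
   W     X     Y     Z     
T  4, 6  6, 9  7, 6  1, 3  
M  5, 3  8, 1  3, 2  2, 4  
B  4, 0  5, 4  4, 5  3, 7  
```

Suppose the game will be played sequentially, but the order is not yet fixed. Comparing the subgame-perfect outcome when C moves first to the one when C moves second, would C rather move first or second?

If Player I leads: C's best replies are T→X, M→Z, B→Z; Player I's induced payoffs 6, 2, 3; outcome (T, X), payoffs (6, 9).
If C leads: Player I's best replies are W→M, X→M, Y→T, Z→B; C's induced payoffs 3, 1, 6, 7; outcome (B, Z), payoffs (3, 7).
C gets 7 moving first and 9 moving second, so C prefers to move second.

second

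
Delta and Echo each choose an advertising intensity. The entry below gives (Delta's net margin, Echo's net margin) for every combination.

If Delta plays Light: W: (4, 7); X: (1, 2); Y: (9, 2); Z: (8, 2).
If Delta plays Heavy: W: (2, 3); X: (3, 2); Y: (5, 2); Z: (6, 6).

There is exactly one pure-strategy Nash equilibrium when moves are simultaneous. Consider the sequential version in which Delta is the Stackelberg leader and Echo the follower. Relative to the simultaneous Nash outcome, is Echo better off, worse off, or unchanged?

worse off

Echo best-responds to each possible Delta move:
- Light: Echo compares 7, 2, 2, 2 and picks W; Delta would get 4.
- Heavy: Echo compares 3, 2, 2, 6 and picks Z; Delta would get 6.
Maximizing over 4, 6, Delta chooses Heavy. Subgame-perfect outcome: (Heavy, Z) with payoffs (6, 6).
For the simultaneous game, intersect best replies.
Delta's best replies: W→Light; X→Heavy; Y→Light; Z→Light.
Echo's best replies: Light→W; Heavy→Z.
The unique mutual best reply is (Light, W), giving (4, 7).
Echo earns 6 sequentially versus 7 at the Nash outcome: worse off.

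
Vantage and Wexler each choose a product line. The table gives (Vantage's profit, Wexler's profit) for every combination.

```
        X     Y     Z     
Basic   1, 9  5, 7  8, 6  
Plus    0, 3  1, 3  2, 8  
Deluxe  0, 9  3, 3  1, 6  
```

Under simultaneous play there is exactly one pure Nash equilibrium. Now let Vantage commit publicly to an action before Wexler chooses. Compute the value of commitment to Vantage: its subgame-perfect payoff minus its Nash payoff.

1

Work backward from Wexler's decision.
- Basic: BR = X, leader payoff 1.
- Plus: BR = Z, leader payoff 2.
- Deluxe: BR = X, leader payoff 0.
Maximizing over 1, 2, 0, Vantage chooses Plus. Subgame-perfect outcome: (Plus, Z) with payoffs (2, 8).
Now find the simultaneous Nash equilibrium.
Vantage's best replies: X→Basic; Y→Basic; Z→Basic.
Wexler's best replies: Basic→X; Plus→Z; Deluxe→X.
The unique mutual best reply is (Basic, X), giving (1, 9).
Vantage's commitment gain: 2 − 1 = 1.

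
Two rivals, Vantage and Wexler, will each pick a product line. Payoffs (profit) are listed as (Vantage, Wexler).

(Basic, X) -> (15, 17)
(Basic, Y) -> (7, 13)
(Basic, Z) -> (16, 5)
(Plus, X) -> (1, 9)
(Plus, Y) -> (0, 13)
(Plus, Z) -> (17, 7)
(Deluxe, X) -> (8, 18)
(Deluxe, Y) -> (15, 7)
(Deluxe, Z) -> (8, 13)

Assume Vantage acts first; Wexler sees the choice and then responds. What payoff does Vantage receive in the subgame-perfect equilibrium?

Work backward from Wexler's decision.
- Basic → Wexler plays X (best of 17, 13, 5); Vantage gets 15.
- Plus → Wexler plays Y (best of 9, 13, 7); Vantage gets 0.
- Deluxe → Wexler plays X (best of 18, 7, 13); Vantage gets 8.
Among 15, 0, 8, the best is 15 at Basic. Subgame-perfect outcome: (Basic, X) with payoffs (15, 17).

15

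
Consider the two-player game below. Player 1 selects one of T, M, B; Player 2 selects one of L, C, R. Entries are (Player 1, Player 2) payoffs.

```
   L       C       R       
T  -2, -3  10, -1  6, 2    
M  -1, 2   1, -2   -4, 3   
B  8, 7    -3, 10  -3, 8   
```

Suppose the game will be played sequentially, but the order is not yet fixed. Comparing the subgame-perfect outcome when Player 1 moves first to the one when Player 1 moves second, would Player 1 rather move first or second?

If Player 1 leads: Player 2's best replies are T→R, M→R, B→C; Player 1's induced payoffs 6, -4, -3; outcome (T, R), payoffs (6, 2).
If Player 2 leads: Player 1's best replies are L→B, C→T, R→T; Player 2's induced payoffs 7, -1, 2; outcome (B, L), payoffs (8, 7).
Player 1 gets 6 moving first and 8 moving second, so Player 1 prefers to move second.

second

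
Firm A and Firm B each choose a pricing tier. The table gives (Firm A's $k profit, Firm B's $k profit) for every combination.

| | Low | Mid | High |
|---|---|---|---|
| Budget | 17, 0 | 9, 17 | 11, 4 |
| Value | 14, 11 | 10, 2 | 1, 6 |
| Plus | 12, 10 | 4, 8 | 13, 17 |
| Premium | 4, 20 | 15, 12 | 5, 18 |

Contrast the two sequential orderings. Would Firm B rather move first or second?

If Firm A leads: Firm B's best replies are Budget→Mid, Value→Low, Plus→High, Premium→Low; Firm A's induced payoffs 9, 14, 13, 4; outcome (Value, Low), payoffs (14, 11).
If Firm B leads: Firm A's best replies are Low→Budget, Mid→Premium, High→Plus; Firm B's induced payoffs 0, 12, 17; outcome (Plus, High), payoffs (13, 17).
Firm B gets 17 moving first and 11 moving second, so Firm B prefers to move first.

first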